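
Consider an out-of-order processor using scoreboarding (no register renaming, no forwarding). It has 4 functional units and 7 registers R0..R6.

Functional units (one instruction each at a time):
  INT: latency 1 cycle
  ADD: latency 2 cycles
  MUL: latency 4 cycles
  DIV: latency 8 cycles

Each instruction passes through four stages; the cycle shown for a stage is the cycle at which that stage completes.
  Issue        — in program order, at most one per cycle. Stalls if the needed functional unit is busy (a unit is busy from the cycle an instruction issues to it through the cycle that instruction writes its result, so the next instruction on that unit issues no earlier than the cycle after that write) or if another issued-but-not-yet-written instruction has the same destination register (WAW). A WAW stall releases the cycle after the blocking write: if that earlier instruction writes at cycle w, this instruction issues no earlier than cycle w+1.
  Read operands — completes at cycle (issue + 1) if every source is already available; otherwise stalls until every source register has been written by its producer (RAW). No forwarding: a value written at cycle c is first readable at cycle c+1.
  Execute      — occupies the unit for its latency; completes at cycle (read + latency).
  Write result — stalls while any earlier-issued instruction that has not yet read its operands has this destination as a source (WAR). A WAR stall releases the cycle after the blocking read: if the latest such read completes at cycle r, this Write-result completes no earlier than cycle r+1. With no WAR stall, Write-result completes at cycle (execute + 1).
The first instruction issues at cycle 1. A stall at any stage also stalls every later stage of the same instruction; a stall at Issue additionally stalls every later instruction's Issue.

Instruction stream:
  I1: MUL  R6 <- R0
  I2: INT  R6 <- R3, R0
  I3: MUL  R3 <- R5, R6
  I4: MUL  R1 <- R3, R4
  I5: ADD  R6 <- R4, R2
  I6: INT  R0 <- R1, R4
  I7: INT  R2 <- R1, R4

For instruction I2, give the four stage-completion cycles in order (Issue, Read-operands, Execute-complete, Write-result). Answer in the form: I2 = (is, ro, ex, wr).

I2 = (8, 9, 10, 11)

[1] I1→MUL
[2] I1 RO
[6] I1 EX
[7] I1 WR R6
[8] I2→INT
[9] I2 RO | I3→MUL
[10] I2 EX
[11] I2 WR R6
[12] I3 RO
[16] I3 EX
[17] I3 WR R3
[18] I4→MUL
[19] I4 RO | I5→ADD
[20] I5 RO | I6→INT
[22] I5 EX
[23] I4 EX | I5 WR R6
[24] I4 WR R1
[25] I6 RO
[26] I6 EX
[27] I6 WR R0
[28] I7→INT
[29] I7 RO
[30] I7 EX
[31] I7 WR R2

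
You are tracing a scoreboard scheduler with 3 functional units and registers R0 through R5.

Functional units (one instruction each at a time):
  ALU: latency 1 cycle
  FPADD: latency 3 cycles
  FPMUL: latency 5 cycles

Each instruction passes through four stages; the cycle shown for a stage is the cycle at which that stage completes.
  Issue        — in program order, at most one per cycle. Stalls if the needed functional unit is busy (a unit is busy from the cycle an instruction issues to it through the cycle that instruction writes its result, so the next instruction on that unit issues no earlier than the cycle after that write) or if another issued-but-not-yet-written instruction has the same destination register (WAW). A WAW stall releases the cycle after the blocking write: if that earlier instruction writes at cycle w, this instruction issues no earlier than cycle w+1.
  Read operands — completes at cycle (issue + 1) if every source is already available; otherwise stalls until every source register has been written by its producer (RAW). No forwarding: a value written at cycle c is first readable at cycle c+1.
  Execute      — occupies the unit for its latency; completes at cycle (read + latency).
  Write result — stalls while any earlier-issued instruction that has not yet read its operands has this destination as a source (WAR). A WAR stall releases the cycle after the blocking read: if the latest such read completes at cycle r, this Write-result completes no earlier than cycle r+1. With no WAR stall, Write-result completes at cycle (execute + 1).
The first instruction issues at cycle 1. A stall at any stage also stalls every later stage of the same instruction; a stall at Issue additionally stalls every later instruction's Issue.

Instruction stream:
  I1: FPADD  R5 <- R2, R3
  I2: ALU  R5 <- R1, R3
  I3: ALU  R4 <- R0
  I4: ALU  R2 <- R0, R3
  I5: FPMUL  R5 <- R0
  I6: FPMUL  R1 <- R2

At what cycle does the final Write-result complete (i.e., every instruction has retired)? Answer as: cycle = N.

c1: issue I1 (FPADD)
c2: I1 read-ops
c5: I1 finished on FPADD
c6: I1→R5
c7: issue I2 (ALU)
c8: I2 read-ops
c9: I2 finished on ALU
c10: I2→R5
c11: issue I3 (ALU)
c12: I3 read-ops
c13: I3 finished on ALU
c14: I3→R4
c15: issue I4 (ALU)
c16: I4 read-ops; issue I5 (FPMUL)
c17: I4 finished on ALU; I5 read-ops
c18: I4→R2
c22: I5 finished on FPMUL
c23: I5→R5
c24: issue I6 (FPMUL)
c25: I6 read-ops
c30: I6 finished on FPMUL
c31: I6→R1

cycle = 31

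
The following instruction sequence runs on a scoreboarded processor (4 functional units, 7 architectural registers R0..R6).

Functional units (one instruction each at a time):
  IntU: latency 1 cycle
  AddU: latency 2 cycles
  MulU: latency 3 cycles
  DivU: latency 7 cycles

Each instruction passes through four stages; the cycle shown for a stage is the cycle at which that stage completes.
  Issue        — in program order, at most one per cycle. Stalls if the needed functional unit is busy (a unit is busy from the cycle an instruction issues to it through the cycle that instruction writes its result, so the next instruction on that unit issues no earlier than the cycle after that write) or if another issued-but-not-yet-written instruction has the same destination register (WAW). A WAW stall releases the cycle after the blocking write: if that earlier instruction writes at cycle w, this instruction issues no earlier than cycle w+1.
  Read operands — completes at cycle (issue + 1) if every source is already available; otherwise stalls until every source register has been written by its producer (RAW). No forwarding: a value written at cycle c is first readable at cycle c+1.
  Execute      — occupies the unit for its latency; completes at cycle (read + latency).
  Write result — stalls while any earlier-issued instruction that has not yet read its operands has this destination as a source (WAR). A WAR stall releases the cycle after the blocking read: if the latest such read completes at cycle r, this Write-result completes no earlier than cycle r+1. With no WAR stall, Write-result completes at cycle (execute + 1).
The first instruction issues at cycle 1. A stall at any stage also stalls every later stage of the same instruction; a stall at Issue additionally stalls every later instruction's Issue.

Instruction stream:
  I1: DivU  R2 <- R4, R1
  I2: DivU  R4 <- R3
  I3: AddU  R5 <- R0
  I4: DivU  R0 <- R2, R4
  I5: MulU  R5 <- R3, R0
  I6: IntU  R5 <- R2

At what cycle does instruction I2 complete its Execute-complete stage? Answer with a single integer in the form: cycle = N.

cycle = 19

cycle 1: I1 dispatched to DivU
cycle 2: I1 operands ready
cycle 9: I1 complete
cycle 10: R2←I1
cycle 11: I2 dispatched to DivU
cycle 12: I2 operands ready; I3 dispatched to AddU
cycle 13: I3 operands ready
cycle 15: I3 complete
cycle 16: R5←I3
cycle 19: I2 complete
cycle 20: R4←I2
cycle 21: I4 dispatched to DivU
cycle 22: I4 operands ready; I5 dispatched to MulU
cycle 29: I4 complete
cycle 30: R0←I4
cycle 31: I5 operands ready
cycle 34: I5 complete
cycle 35: R5←I5
cycle 36: I6 dispatched to IntU
cycle 37: I6 operands ready
cycle 38: I6 complete
cycle 39: R5←I6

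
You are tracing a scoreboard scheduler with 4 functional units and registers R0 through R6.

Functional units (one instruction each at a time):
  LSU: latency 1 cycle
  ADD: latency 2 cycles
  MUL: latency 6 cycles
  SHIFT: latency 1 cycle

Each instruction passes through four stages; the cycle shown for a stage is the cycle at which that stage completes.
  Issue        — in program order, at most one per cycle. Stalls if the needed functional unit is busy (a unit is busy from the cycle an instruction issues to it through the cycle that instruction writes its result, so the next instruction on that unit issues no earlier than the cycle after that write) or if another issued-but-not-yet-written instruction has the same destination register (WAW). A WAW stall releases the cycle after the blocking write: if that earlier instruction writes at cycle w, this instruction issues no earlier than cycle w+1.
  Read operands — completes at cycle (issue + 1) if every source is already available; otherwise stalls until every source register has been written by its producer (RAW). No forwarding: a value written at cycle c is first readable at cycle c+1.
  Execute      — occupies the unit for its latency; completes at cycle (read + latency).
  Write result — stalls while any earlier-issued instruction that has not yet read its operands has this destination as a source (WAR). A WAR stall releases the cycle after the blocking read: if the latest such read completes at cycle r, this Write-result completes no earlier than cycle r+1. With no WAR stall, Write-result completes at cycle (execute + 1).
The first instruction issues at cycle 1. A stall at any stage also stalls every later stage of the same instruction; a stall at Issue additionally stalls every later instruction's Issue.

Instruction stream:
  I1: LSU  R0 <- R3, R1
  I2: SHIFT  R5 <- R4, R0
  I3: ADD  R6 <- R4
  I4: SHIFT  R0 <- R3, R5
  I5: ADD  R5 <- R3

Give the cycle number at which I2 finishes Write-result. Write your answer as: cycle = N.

cycle 1: I1 issues→LSU
cycle 2: I1 reads | I2 issues→SHIFT
cycle 3: I1 exec-done | I3 issues→ADD
cycle 4: I1 writes R0 | I3 reads
cycle 5: I2 reads
cycle 6: I2 exec-done | I3 exec-done
cycle 7: I2 writes R5 | I3 writes R6
cycle 8: I4 issues→SHIFT
cycle 9: I4 reads | I5 issues→ADD
cycle 10: I4 exec-done | I5 reads
cycle 11: I4 writes R0
cycle 12: I5 exec-done
cycle 13: I5 writes R5

cycle = 7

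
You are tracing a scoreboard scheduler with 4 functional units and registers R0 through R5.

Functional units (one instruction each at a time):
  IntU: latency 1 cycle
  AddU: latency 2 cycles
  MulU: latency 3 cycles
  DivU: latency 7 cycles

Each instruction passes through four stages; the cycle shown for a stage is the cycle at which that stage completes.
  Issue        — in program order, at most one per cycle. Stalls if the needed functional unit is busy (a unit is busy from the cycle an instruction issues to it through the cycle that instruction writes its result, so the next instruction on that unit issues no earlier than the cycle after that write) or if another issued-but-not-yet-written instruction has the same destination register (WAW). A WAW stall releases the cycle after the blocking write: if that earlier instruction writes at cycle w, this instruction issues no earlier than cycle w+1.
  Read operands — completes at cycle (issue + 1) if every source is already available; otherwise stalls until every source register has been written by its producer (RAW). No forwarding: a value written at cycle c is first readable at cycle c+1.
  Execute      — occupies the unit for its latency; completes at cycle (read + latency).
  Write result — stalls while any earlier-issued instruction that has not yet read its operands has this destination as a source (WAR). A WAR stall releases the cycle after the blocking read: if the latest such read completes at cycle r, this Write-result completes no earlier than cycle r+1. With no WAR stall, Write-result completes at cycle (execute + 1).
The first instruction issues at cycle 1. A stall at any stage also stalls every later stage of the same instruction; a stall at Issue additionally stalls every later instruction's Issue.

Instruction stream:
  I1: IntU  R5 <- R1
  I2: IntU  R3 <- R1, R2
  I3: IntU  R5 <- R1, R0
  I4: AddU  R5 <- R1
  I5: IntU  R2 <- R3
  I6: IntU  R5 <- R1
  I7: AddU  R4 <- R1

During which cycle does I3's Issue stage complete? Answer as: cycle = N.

c1: I1→IntU
c2: I1 RO
c3: I1 EX
c4: I1 WR R5
c5: I2→IntU
c6: I2 RO
c7: I2 EX
c8: I2 WR R3
c9: I3→IntU
c10: I3 RO
c11: I3 EX
c12: I3 WR R5
c13: I4→AddU
c14: I4 RO · I5→IntU
c15: I5 RO
c16: I4 EX · I5 EX
c17: I4 WR R5 · I5 WR R2
c18: I6→IntU
c19: I6 RO · I7→AddU
c20: I6 EX · I7 RO
c21: I6 WR R5
c22: I7 EX
c23: I7 WR R4

cycle = 9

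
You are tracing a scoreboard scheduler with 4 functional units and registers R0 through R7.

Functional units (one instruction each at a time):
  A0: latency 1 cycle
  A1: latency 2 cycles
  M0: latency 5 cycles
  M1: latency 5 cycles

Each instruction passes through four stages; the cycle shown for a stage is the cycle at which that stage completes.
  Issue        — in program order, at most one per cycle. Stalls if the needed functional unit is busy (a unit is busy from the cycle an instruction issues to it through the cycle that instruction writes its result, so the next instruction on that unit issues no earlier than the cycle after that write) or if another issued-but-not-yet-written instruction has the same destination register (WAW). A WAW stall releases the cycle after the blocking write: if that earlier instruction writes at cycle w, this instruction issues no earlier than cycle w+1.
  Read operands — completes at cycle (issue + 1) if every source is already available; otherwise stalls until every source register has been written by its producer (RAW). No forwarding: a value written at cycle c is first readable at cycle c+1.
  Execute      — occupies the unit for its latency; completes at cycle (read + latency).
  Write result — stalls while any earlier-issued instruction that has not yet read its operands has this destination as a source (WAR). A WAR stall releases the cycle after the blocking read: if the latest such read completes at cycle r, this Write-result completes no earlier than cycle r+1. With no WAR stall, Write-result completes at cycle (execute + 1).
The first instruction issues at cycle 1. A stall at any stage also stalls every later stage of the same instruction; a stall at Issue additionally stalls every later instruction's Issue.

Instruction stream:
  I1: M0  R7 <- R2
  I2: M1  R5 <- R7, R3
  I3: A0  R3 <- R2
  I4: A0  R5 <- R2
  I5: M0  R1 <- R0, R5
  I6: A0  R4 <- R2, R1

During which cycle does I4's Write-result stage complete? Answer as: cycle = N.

I1  is:1  ro:2  ex:7  wr:8
I2  is:2  ro:9  ex:14  wr:15  — RAW R7: wait I1 write@8
I3  is:3  ro:4  ex:5  wr:10  — WAR R3: wait I2 read@9
I4  is:16  ro:17  ex:18  wr:19  — WAW R5: wait I2 write@15
I5  is:17  ro:20  ex:25  wr:26  — RAW R5: wait I4 write@19
I6  is:20  ro:27  ex:28  wr:29  — struct: A0 busy until I4 writes@19, RAW R1: wait I5 write@26

cycle = 19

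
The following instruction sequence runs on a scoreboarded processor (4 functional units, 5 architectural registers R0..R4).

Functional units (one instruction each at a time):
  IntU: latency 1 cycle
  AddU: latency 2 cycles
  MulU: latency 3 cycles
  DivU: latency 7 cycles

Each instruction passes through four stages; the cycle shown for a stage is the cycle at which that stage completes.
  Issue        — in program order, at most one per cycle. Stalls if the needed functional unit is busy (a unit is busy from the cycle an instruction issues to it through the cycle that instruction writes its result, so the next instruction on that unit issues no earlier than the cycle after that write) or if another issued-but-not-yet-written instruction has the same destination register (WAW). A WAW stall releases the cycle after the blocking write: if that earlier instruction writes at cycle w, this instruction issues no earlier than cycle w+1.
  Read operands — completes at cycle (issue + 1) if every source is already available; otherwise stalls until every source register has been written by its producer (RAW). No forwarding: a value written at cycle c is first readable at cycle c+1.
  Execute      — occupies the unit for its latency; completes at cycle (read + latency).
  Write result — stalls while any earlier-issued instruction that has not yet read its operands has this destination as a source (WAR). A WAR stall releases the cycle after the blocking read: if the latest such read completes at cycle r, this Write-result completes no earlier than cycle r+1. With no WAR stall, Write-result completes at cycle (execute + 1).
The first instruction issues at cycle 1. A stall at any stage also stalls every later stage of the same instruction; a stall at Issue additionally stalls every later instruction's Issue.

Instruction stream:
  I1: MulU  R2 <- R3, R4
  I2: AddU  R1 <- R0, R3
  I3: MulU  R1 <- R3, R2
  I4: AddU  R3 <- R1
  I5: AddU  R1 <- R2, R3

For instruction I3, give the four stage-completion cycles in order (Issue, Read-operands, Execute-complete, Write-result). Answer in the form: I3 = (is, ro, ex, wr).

I3 = (7, 8, 11, 12)

  I1 | 1 | 2 | 5 | 6
  I2 | 2 | 3 | 5 | 6
  I3 | 7 | 8 | 11 | 12   WAW R1: wait I2 write@6
  I4 | 8 | 13 | 15 | 16   RAW R1: wait I3 write@12
  I5 | 17 | 18 | 20 | 21   struct: AddU busy until I4 writes@16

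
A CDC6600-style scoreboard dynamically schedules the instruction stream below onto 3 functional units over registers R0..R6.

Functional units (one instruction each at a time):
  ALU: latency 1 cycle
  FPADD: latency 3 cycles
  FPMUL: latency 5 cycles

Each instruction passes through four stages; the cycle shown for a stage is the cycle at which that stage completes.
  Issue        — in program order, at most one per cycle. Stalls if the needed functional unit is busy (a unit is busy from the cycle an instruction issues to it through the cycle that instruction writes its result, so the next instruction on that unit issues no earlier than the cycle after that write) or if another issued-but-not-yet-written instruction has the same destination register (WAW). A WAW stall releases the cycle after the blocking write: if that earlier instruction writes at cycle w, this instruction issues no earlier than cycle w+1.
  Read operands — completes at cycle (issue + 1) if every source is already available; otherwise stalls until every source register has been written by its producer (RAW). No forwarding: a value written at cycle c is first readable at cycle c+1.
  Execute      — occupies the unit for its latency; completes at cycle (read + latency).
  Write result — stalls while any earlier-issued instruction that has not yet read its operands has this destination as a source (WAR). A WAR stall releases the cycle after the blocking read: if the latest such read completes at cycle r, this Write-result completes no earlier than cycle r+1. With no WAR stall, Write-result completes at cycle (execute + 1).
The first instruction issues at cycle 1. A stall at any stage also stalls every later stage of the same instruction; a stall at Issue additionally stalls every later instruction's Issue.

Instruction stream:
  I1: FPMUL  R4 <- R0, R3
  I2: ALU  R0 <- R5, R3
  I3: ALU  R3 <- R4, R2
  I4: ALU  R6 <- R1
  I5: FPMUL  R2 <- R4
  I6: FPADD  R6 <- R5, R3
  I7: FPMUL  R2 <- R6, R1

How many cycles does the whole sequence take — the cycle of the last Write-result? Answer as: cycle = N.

cycle = 28

[I1] 1/2/7/8
[I2] 2/3/4/5
[I3] 6/9/10/11  (struct: ALU busy until I2 writes@5; RAW R4: wait I1 write@8)
[I4] 12/13/14/15  (struct: ALU busy until I3 writes@11)
[I5] 13/14/19/20
[I6] 16/17/20/21  (WAW R6: wait I4 write@15)
[I7] 21/22/27/28  (struct: FPMUL busy until I5 writes@20)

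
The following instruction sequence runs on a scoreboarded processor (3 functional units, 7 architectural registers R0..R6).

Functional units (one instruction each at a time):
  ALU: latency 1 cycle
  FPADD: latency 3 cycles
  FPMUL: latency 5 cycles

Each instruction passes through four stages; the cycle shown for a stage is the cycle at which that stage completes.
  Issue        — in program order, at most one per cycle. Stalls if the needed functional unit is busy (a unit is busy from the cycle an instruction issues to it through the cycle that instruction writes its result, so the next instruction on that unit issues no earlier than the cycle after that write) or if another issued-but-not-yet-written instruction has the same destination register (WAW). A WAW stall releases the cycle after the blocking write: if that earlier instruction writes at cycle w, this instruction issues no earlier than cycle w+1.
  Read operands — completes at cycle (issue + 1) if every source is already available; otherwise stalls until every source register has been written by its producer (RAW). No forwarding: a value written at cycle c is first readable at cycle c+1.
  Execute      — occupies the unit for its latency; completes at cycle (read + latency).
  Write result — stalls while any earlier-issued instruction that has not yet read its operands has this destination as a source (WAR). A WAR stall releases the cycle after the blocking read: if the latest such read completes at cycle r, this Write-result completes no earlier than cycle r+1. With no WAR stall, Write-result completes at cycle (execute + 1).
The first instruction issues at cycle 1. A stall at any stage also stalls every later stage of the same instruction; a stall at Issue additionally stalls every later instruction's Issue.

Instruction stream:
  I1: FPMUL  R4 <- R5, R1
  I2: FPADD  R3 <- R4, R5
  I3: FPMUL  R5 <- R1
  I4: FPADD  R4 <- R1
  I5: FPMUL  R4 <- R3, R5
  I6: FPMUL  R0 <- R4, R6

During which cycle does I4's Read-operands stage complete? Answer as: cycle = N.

1) issue 1, read 2, done 7, write 8
2) issue 2, read 9, done 12, write 13  <RAW R4: wait I1 write@8>
3) issue 9, read 10, done 15, write 16  <struct: FPMUL busy until I1 writes@8>
4) issue 14, read 15, done 18, write 19  <struct: FPADD busy until I2 writes@13>
5) issue 20, read 21, done 26, write 27  <WAW R4: wait I4 write@19>
6) issue 28, read 29, done 34, write 35  <struct: FPMUL busy until I5 writes@27>

cycle = 15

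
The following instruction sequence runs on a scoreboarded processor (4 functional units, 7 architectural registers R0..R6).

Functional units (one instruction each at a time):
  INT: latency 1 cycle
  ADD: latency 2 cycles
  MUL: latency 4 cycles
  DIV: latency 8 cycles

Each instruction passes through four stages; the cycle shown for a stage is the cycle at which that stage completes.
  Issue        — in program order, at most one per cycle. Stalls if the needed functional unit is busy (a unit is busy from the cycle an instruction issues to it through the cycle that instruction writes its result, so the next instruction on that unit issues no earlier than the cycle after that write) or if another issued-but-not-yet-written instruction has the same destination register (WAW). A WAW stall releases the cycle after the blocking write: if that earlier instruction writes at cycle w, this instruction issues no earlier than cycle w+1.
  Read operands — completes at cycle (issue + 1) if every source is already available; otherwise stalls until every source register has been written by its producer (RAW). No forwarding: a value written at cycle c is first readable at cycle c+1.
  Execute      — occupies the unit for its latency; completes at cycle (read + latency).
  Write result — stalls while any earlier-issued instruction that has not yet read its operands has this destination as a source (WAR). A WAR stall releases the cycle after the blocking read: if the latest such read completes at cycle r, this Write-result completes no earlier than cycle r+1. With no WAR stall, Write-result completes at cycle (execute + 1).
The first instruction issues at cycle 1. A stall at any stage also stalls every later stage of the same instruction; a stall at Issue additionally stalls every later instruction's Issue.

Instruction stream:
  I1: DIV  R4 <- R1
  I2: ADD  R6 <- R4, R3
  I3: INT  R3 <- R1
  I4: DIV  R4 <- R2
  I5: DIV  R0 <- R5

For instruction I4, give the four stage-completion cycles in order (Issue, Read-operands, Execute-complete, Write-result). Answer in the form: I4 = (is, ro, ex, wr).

I4 = (12, 13, 21, 22)

I1: IS=1 RO=2 EX=10 WR=11
I2: IS=2 RO=12 EX=14 WR=15  [RAW R4: wait I1 write@11]
I3: IS=3 RO=4 EX=5 WR=13  [WAR R3: wait I2 read@12]
I4: IS=12 RO=13 EX=21 WR=22  [struct: DIV busy until I1 writes@11]
I5: IS=23 RO=24 EX=32 WR=33  [struct: DIV busy until I4 writes@22]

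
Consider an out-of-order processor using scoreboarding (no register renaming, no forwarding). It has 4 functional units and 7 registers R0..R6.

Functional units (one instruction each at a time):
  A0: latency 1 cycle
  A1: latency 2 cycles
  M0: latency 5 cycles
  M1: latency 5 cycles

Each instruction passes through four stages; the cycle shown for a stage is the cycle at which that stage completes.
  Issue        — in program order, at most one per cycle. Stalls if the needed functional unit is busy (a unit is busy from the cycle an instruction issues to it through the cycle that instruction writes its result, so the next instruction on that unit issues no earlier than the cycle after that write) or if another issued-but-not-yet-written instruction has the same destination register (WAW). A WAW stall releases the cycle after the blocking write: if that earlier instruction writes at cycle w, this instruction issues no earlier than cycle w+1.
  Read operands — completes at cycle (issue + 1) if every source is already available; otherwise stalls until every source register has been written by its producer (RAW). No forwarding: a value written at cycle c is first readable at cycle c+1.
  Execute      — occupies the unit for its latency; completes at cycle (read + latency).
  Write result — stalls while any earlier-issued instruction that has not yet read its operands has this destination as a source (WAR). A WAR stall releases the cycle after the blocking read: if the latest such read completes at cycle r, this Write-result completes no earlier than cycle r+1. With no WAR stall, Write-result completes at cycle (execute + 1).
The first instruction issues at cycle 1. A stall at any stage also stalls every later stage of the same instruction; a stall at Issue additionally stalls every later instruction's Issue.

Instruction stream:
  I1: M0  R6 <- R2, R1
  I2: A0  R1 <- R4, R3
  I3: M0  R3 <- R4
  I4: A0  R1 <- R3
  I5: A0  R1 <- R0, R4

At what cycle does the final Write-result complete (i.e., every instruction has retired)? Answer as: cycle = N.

cycle = 23

c1: I1 dispatched to M0
c2: I1 operands ready, I2 dispatched to A0
c3: I2 operands ready
c4: I2 complete
c5: R1←I2
c7: I1 complete
c8: R6←I1
c9: I3 dispatched to M0
c10: I3 operands ready, I4 dispatched to A0
c15: I3 complete
c16: R3←I3
c17: I4 operands ready
c18: I4 complete
c19: R1←I4
c20: I5 dispatched to A0
c21: I5 operands ready
c22: I5 complete
c23: R1←I5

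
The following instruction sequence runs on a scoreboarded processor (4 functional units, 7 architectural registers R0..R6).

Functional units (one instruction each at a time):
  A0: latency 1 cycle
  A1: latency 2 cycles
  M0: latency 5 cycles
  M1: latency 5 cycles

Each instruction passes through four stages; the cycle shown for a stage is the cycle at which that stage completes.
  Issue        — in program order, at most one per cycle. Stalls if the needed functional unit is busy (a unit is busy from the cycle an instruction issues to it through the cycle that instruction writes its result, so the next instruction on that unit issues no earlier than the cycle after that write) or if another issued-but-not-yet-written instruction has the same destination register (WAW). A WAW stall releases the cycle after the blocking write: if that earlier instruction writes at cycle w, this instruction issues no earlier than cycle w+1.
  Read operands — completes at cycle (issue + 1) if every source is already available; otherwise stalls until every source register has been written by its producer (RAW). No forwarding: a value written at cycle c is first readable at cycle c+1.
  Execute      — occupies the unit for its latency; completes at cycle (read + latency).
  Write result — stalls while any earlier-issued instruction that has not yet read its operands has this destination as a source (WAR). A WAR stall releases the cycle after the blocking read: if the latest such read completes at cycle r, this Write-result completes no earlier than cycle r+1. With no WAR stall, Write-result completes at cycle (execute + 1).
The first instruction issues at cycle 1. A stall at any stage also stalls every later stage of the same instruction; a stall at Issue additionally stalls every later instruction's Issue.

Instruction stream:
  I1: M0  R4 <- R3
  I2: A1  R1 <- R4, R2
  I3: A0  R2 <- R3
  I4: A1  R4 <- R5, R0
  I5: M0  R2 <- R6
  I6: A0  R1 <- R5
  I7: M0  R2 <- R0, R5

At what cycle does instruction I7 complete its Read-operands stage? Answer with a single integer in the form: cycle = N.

cycle = 23

[I1] 1/2/7/8
[I2] 2/9/11/12  (RAW R4: wait I1 write@8)
[I3] 3/4/5/10  (WAR R2: wait I2 read@9)
[I4] 13/14/16/17  (struct: A1 busy until I2 writes@12)
[I5] 14/15/20/21
[I6] 15/16/17/18
[I7] 22/23/28/29  (struct: M0 busy until I5 writes@21)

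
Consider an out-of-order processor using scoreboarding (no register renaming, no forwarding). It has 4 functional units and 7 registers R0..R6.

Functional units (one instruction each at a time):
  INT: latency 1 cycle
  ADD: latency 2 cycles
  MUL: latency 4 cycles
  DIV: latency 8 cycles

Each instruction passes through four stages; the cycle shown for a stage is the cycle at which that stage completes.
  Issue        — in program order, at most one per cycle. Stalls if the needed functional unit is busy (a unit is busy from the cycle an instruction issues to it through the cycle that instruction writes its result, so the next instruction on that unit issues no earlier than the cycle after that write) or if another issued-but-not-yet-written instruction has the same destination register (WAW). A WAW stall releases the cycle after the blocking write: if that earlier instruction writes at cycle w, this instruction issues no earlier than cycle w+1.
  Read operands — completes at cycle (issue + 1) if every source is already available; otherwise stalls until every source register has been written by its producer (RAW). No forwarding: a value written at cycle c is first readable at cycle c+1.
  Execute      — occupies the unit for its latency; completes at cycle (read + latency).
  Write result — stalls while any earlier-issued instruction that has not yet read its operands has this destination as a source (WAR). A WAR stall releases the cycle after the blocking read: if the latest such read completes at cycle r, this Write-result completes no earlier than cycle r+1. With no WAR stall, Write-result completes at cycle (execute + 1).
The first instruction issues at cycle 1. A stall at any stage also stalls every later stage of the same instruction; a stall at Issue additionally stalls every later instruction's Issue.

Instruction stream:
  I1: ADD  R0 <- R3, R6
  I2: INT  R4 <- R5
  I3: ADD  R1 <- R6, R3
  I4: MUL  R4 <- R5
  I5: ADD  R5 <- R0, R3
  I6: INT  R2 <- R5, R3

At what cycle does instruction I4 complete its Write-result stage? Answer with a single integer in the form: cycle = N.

cycle = 13

t=1  I1 issues→ADD
t=2  I1 reads, I2 issues→INT
t=3  I2 reads
t=4  I1 exec-done, I2 exec-done
t=5  I1 writes R0, I2 writes R4
t=6  I3 issues→ADD
t=7  I3 reads, I4 issues→MUL
t=8  I4 reads
t=9  I3 exec-done
t=10  I3 writes R1
t=11  I5 issues→ADD
t=12  I4 exec-done, I5 reads, I6 issues→INT
t=13  I4 writes R4
t=14  I5 exec-done
t=15  I5 writes R5
t=16  I6 reads
t=17  I6 exec-done
t=18  I6 writes R2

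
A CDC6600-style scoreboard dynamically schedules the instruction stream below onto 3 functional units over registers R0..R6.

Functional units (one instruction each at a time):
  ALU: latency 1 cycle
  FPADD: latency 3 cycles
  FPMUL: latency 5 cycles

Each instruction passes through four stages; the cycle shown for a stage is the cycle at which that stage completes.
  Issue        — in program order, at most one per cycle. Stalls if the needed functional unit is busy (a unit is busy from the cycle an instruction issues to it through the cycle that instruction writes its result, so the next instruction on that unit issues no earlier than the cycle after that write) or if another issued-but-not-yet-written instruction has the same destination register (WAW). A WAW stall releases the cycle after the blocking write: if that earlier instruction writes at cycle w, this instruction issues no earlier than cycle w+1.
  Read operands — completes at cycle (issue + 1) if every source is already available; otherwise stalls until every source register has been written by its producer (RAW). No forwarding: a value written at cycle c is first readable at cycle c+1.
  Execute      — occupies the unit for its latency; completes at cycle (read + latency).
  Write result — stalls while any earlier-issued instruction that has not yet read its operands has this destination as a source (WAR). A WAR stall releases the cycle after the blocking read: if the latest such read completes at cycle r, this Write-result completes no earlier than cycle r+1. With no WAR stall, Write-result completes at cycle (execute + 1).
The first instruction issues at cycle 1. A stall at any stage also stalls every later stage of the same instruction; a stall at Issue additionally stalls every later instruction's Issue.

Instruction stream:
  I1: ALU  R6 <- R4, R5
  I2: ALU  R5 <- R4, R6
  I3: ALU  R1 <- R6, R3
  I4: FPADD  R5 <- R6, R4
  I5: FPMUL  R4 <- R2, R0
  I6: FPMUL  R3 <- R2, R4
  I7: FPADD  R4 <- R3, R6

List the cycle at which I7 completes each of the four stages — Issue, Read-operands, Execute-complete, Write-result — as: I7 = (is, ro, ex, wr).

1) issue 1, read 2, done 3, write 4
2) issue 5, read 6, done 7, write 8  <struct: ALU busy until I1 writes@4>
3) issue 9, read 10, done 11, write 12  <struct: ALU busy until I2 writes@8>
4) issue 10, read 11, done 14, write 15
5) issue 11, read 12, done 17, write 18
6) issue 19, read 20, done 25, write 26  <struct: FPMUL busy until I5 writes@18>
7) issue 20, read 27, done 30, write 31  <RAW R3: wait I6 write@26>

I7 = (20, 27, 30, 31)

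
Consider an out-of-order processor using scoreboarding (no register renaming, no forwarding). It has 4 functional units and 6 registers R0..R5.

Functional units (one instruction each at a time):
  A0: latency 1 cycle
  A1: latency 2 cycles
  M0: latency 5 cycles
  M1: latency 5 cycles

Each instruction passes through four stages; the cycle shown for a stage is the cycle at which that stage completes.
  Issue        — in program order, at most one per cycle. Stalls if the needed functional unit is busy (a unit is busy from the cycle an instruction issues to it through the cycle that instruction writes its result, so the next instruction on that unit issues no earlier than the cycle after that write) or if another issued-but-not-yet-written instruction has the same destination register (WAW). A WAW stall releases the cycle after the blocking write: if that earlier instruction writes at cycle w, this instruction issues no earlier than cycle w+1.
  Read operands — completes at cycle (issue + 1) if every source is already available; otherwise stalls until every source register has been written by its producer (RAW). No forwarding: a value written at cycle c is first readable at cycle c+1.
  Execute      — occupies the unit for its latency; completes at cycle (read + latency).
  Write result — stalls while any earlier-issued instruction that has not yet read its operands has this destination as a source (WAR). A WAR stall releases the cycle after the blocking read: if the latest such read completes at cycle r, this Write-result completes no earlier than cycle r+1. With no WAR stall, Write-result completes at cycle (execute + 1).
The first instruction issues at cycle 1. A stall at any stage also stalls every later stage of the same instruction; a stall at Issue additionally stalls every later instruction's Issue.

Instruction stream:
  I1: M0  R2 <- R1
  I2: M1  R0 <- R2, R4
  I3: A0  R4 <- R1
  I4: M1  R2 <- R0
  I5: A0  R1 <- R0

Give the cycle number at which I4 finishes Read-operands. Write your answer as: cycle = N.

  I1 | 1 | 2 | 7 | 8
  I2 | 2 | 9 | 14 | 15   RAW R2: wait I1 write@8
  I3 | 3 | 4 | 5 | 10   WAR R4: wait I2 read@9
  I4 | 16 | 17 | 22 | 23   struct: M1 busy until I2 writes@15
  I5 | 17 | 18 | 19 | 20

cycle = 17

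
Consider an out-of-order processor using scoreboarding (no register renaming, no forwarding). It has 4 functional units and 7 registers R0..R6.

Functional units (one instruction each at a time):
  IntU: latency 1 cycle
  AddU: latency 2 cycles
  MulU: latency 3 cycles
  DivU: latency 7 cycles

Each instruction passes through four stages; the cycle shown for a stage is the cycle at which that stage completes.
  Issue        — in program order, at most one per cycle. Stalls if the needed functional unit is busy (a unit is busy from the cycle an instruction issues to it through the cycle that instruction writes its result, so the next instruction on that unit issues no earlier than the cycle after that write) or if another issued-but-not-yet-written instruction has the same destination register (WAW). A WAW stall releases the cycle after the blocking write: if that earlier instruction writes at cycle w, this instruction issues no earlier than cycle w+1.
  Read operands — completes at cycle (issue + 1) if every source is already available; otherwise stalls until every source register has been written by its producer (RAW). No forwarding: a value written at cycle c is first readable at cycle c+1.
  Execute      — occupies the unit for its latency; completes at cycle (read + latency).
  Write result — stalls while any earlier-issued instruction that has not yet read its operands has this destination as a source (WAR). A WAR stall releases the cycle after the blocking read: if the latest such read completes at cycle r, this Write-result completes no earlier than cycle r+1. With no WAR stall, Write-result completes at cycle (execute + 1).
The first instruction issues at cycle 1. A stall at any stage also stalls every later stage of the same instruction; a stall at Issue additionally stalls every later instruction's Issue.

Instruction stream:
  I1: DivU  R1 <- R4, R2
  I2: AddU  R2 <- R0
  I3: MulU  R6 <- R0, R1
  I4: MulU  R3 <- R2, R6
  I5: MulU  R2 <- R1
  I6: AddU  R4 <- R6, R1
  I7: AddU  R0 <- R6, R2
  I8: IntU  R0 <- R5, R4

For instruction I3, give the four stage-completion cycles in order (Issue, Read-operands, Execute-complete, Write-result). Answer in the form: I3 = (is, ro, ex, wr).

I1: IS=1 RO=2 EX=9 WR=10
I2: IS=2 RO=3 EX=5 WR=6
I3: IS=3 RO=11 EX=14 WR=15  [RAW R1: wait I1 write@10]
I4: IS=16 RO=17 EX=20 WR=21  [struct: MulU busy until I3 writes@15]
I5: IS=22 RO=23 EX=26 WR=27  [struct: MulU busy until I4 writes@21]
I6: IS=23 RO=24 EX=26 WR=27
I7: IS=28 RO=29 EX=31 WR=32  [struct: AddU busy until I6 writes@27]
I8: IS=33 RO=34 EX=35 WR=36  [WAW R0: wait I7 write@32]

I3 = (3, 11, 14, 15)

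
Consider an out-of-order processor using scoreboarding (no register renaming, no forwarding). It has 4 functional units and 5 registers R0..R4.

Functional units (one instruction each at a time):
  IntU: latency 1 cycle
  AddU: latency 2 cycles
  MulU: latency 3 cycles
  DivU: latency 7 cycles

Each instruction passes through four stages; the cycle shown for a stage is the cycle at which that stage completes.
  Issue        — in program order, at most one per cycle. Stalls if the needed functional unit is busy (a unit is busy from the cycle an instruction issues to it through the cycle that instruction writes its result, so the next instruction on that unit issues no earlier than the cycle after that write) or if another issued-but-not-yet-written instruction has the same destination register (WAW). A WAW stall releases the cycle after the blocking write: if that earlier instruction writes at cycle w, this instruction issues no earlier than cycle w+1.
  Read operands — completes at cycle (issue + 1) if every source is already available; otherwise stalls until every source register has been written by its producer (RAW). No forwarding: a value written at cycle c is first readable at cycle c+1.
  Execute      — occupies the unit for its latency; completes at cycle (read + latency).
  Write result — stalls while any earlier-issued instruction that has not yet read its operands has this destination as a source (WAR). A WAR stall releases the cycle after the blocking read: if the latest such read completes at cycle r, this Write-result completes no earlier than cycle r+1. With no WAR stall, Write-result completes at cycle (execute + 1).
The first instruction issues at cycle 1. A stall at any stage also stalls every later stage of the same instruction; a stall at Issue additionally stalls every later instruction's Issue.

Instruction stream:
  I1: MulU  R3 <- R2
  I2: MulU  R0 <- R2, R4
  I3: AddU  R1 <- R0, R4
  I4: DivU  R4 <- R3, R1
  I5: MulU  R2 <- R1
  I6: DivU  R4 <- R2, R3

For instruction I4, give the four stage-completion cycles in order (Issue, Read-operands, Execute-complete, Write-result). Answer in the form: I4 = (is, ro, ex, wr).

I4 = (9, 17, 24, 25)

1) issue 1, read 2, done 5, write 6
2) issue 7, read 8, done 11, write 12  <struct: MulU busy until I1 writes@6>
3) issue 8, read 13, done 15, write 16  <RAW R0: wait I2 write@12>
4) issue 9, read 17, done 24, write 25  <RAW R1: wait I3 write@16>
5) issue 13, read 17, done 20, write 21  <struct: MulU busy until I2 writes@12 / RAW R1: wait I3 write@16>
6) issue 26, read 27, done 34, write 35  <struct: DivU busy until I4 writes@25>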